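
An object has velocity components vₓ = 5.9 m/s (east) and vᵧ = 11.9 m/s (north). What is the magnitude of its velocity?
|v| = √(vₓ² + vᵧ²) = √(5.9² + 11.9²) = √(176.42) = 13.28 m/s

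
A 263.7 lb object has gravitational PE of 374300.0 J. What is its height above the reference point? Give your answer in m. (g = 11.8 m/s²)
PE = mgh → h = PE/(mg) = 3.743e+05 J / (119.6 kg × 11.8 m/s²) = 265.2 m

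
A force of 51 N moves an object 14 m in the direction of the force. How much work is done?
W = Fd = 51×14 = 714.0 J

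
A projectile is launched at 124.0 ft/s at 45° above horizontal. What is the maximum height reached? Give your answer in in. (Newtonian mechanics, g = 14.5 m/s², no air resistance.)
H = v₀²sin²(θ)/(2g) (with unit conversion) = 969.6 in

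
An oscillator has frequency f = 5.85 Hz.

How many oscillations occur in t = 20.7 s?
n = f×t = 5.85×20.7 = 121.1 oscillations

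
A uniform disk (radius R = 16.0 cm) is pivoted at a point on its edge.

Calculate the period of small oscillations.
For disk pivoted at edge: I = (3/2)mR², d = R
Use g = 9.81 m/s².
I/m = (3/2)R² = 0.0384 m²; d = R = 0.16 m
T = 2π√((3/2)R²/(gR)) = 2π√(3R/(2g)) = 0.9828 s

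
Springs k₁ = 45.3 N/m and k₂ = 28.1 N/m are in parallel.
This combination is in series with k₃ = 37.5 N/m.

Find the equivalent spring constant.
k₁₂ = k₁ + k₂ = 73.4 N/m (parallel)
1/k_eq = 1/k₁₂ + 1/k₃ → k_eq = 24.82 N/m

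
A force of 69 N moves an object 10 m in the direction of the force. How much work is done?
W = Fd = 69×10 = 690.0 J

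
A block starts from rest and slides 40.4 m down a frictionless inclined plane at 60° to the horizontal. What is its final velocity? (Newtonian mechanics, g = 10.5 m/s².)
a = g sin(θ) = 10.5 × sin(60°) = 9.09 m/s²
v = √(2ad) = √(2 × 9.09 × 40.4) = 27.11 m/s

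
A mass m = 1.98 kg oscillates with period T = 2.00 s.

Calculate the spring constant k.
T = 2π√(m/k) → k = m(2π/T)² = 1.98×(2π/2.0)² = 19.54 N/m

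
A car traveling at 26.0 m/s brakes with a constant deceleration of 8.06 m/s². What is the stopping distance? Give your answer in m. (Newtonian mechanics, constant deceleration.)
d = v₀² / (2a) = 41.94 m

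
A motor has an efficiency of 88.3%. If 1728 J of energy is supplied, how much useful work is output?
W_out = η × W_in = 0.883 × 1728 = 1525.8 J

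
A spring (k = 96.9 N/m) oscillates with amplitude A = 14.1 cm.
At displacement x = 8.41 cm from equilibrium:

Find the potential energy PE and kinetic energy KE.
E_total = ½kA² = ½×96.9×(0.141)² = 0.9632 J
PE = ½kx² = ½×96.9×(0.0841)² = 0.3427 J
KE = E_total − PE = 0.6206 J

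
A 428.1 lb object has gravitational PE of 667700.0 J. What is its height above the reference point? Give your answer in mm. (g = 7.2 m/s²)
PE = mgh → h = PE/(mg) = 6.677e+05 J / (194.2 kg × 7.2 m/s²) = 477.6 m = 477600.0 mm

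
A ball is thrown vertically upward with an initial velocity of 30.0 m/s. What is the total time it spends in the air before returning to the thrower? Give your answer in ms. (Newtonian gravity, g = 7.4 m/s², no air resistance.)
t_total = 2v₀/g (with unit conversion) = 8108.0 ms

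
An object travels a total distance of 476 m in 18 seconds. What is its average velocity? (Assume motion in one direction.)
v_avg = Δd / Δt = 476 / 18 = 26.44 m/s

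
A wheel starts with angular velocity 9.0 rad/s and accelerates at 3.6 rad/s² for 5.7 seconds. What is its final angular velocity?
ω = ω₀ + αt = 9.0 + 3.6 × 5.7 = 29.52 rad/s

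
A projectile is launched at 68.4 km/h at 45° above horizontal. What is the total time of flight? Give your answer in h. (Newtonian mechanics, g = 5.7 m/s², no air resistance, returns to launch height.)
T = 2v₀sin(θ)/g (with unit conversion) = 0.001309 h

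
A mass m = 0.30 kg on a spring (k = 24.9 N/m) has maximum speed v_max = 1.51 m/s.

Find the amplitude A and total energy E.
½mv²_max = ½kA² → A = v_max√(m/k) = 1.51×√(0.3/24.9) = 0.1657 m = 16.57 cm
E = ½mv²_max = ½×0.3×1.51² = 0.342 J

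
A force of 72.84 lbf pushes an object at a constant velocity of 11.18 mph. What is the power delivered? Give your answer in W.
P = Fv = 324 N × 4.998 m/s = 1619 W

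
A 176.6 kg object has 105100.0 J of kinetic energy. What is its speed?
KE = ½mv² → v = √(2KE/m) = √(2×105100.0/176.6) = 34.5 m/s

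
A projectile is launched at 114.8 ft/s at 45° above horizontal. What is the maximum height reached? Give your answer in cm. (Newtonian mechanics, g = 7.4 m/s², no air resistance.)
H = v₀²sin²(θ)/(2g) (with unit conversion) = 4136.0 cm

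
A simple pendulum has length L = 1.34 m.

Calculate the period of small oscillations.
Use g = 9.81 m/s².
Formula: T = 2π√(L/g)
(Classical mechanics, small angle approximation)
T = 2π√(L/g) = 2π√(1.34/9.81) = 2.322 s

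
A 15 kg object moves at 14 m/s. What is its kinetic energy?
KE = ½mv² = ½×15×14² = 1470.0 J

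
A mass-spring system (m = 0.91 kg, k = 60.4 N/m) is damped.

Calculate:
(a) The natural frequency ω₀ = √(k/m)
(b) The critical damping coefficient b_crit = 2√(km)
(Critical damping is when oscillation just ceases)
ω₀ = √(k/m) = √(60.4/0.91) = 8.147 rad/s
b_crit = 2√(km) = 2√(60.4×0.91) = 14.83 kg/s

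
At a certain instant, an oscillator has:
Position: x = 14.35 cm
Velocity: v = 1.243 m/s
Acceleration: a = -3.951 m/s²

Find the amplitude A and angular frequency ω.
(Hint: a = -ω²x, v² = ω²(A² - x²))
a = −ω²x → ω = √(|a|/x) = √(3.951/0.1435) = 5.247 rad/s
v² = ω²(A² − x²) → A = √(x² + v²/ω²) = √(0.1435² + 1.243²/5.247²) = 0.277 m = 27.7 cm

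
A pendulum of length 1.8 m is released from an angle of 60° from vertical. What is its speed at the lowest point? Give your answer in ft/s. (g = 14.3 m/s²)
h = L(1 − cosθ) = 1.8×(1 − cos60°) = 0.9 m
v = √(2gh) = √(2×14.3×0.9) = 5.073 m/s = 16.65 ft/s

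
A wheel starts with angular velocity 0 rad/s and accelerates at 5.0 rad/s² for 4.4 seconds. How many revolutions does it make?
θ = ω₀t + ½αt² = 0×4.4 + ½×5.0×4.4² = 48.4 rad
Revolutions = θ/(2π) = 48.4/(2π) = 7.7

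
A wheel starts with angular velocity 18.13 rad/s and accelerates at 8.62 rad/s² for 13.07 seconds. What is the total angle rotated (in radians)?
θ = ω₀t + ½αt² = 18.13×13.07 + ½×8.62×13.07² = 973.21 rad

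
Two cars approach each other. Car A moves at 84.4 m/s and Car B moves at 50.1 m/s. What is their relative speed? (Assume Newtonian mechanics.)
v_rel = v_A + v_B = 84.4 + 50.1 = 134.5 m/s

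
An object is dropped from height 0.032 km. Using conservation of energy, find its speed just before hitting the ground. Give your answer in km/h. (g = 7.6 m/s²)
mgh = ½mv² → v = √(2gh) = √(2×7.6×32) = 22.05 m/s = 79.4 km/h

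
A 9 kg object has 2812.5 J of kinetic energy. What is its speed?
KE = ½mv² → v = √(2KE/m) = √(2×2812.5/9) = 25.0 m/s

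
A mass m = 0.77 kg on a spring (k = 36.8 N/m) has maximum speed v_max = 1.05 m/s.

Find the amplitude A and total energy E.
½mv²_max = ½kA² → A = v_max√(m/k) = 1.05×√(0.77/36.8) = 0.1519 m = 15.19 cm
E = ½mv²_max = ½×0.77×1.05² = 0.4245 J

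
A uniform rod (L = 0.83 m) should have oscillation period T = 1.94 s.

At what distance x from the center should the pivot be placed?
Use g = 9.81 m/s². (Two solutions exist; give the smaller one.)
T = 2π√((L²/12 + x²)/(gx)). Let c = T²g/(4π²) = 0.9352.
x² − cx + L²/12 = 0 → x = (c − √(c² − L²/3))/2 = 0.06605 m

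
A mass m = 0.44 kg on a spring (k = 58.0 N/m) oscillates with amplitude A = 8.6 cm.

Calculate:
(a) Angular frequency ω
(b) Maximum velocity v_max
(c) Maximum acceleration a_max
ω = √(k/m) = √(58.0/0.44) = 11.48 rad/s
v_max = ωA = 11.48×0.086 = 0.9874 m/s
a_max = ω²A = 11.48²×0.086 = 11.34 m/s²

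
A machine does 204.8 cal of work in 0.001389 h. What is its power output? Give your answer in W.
P = W/t = 856.9 J / 5 s = 171.4 W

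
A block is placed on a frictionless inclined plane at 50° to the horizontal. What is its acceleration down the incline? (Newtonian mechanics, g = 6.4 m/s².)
a = g sin(θ) = 6.4 × sin(50°) = 6.4 × 0.766 = 4.9 m/s²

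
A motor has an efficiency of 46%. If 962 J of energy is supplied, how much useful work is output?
W_out = η × W_in = 0.46 × 962 = 442.52 J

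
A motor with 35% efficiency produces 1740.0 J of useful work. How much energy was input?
W_in = W_out/η = 1740.0/0.35 = 4971.4 J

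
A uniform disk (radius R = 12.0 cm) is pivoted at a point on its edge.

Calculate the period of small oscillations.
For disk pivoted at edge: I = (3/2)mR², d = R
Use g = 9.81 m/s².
I/m = (3/2)R² = 0.0216 m²; d = R = 0.12 m
T = 2π√((3/2)R²/(gR)) = 2π√(3R/(2g)) = 0.8511 s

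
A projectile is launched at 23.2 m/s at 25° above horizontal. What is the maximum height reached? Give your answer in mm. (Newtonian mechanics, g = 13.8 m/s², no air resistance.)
H = v₀²sin²(θ)/(2g) (with unit conversion) = 3483.0 mm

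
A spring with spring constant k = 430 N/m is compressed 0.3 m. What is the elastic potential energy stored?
PE = ½kx² = ½×430×0.3² = 19.35 J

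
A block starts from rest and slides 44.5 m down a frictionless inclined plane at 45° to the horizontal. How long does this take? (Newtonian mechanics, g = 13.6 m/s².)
a = g sin(θ) = 13.6 × sin(45°) = 9.62 m/s²
t = √(2d/a) = √(2 × 44.5 / 9.62) = 3.04 s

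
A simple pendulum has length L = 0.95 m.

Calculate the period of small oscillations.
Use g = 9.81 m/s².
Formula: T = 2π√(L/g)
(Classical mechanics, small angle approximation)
T = 2π√(L/g) = 2π√(0.95/9.81) = 1.955 s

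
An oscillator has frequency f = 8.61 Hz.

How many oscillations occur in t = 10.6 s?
n = f×t = 8.61×10.6 = 91.27 oscillations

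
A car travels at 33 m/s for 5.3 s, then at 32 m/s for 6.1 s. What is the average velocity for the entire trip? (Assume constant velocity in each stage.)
d₁ = v₁t₁ = 33 × 5.3 = 174.9 m
d₂ = v₂t₂ = 32 × 6.1 = 195.2 m
d_total = 370.1 m, t_total = 11.4 s
v_avg = d_total/t_total = 370.1/11.4 = 32.46 m/s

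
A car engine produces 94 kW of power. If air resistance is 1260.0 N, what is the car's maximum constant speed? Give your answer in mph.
P = Fv → v = P/F = 94000 W / 1260 N = 74.6 m/s = 166.9 mph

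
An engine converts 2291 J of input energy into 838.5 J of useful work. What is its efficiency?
η = W_out/W_in = 838.5/2291 = 0.366 = 36.6%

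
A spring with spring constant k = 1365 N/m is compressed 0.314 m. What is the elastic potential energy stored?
PE = ½kx² = ½×1365×0.314² = 67.29 J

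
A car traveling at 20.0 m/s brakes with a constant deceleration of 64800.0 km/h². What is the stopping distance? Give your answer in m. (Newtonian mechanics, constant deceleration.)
d = v₀² / (2a) (with unit conversion) = 40.0 m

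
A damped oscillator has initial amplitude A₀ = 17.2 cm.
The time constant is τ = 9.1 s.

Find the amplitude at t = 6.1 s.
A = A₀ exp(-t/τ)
A = A₀ exp(−t/τ) = 17.2×exp(−6.1/9.1) = 8.798 cm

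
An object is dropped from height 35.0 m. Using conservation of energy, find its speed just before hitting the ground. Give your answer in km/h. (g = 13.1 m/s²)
mgh = ½mv² → v = √(2gh) = √(2×13.1×35) = 30.28 m/s = 109.0 km/h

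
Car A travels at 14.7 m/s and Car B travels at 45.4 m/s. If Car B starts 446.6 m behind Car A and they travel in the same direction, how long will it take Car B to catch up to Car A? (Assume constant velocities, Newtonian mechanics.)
Relative speed: v_rel = 45.4 - 14.7 = 30.7 m/s
Time to catch: t = d₀/v_rel = 446.6/30.7 = 14.55 s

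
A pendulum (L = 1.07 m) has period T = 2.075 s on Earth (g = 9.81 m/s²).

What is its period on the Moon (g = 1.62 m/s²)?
T = 2π√(L/g), so T_moon/T_earth = √(g_earth/g_moon)
T_moon = 2π√(1.07/1.62) = 5.106 s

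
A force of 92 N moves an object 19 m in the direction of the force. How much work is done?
W = Fd = 92×19 = 1748.0 J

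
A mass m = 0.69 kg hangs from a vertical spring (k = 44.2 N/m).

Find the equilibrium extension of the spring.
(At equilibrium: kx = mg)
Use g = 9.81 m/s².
x_eq = mg/k = 0.69×9.81/44.2 = 0.1531 m = 15.31 cm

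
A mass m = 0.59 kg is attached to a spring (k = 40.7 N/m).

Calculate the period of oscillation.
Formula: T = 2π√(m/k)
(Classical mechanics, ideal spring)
T = 2π√(m/k) = 2π√(0.59/40.7) = 0.7565 s; f = 1/T = 1.322 Hz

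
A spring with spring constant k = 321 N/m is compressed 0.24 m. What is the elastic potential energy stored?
PE = ½kx² = ½×321×0.24² = 9.245 J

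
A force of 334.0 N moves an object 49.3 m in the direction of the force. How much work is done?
W = Fd = 334.0×49.3 = 16466.0 J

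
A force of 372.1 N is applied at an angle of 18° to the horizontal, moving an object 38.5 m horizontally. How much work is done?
W = Fd cosθ = 372.1×38.5×cos(18°) = 13625.0 J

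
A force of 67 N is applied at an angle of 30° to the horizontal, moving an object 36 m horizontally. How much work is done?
W = Fd cosθ = 67×36×cos(30°) = 2088.9 J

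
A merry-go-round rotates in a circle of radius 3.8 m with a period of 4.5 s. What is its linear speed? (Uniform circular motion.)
v = 2πr/T = 2π×3.8/4.5 = 5.31 m/s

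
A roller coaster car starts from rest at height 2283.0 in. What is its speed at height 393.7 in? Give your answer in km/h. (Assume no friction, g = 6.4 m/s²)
mgh₁ = ½mv₂² + mgh₂ → v₂ = √(2g(h₁−h₂)) = √(2×6.4×(57.99−10)) = 24.78 m/s = 89.22 km/h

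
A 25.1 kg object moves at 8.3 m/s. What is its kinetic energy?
KE = ½mv² = ½×25.1×8.3² = 864.5695 J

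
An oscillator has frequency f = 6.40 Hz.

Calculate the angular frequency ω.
ω = 2πf = 2π×6.4 = 40.21 rad/s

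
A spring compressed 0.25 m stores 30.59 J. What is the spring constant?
PE = ½kx² → k = 2PE/x² = 2×30.59/0.25² = 978.9 N/m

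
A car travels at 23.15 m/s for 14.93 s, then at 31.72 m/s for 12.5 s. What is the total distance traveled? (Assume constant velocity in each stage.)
d₁ = v₁t₁ = 23.15 × 14.93 = 345.629 m
d₂ = v₂t₂ = 31.72 × 12.5 = 396.5 m
d_total = 345.629 + 396.5 = 742.13 m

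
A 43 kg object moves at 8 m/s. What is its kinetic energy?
KE = ½mv² = ½×43×8² = 1376.0 J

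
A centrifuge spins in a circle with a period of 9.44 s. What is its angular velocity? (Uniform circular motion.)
ω = 2π/T = 2π/9.44 = 0.6656 rad/s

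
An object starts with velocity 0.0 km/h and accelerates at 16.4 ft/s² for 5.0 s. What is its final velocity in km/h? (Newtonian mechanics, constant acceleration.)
v = v₀ + at (with unit conversion) = 89.98 km/h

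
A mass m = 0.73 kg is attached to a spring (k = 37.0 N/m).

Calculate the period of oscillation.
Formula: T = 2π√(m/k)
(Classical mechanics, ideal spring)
T = 2π√(m/k) = 2π√(0.73/37.0) = 0.8826 s; f = 1/T = 1.133 Hz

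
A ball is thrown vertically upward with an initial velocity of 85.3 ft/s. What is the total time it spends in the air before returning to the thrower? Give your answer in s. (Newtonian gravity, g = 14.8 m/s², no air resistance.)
t_total = 2v₀/g (with unit conversion) = 3.513 s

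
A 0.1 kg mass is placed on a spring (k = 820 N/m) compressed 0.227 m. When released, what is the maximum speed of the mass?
½kx² = ½mv² → v = x√(k/m) = 0.227×√(820/0.1) = 20.56 m/s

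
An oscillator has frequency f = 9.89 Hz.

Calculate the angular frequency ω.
ω = 2πf = 2π×9.89 = 62.14 rad/s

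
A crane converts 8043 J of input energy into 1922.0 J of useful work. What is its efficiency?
η = W_out/W_in = 1922.0/8043 = 0.239 = 23.9%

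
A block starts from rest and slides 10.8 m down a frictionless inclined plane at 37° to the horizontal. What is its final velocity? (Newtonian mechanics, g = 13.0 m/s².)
a = g sin(θ) = 13.0 × sin(37°) = 7.82 m/s²
v = √(2ad) = √(2 × 7.82 × 10.8) = 13.0 m/s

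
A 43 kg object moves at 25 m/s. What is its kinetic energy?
KE = ½mv² = ½×43×25² = 13437.5 J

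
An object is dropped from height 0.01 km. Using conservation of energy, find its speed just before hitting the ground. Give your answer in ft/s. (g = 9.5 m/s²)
mgh = ½mv² → v = √(2gh) = √(2×9.5×10) = 13.78 m/s = 45.22 ft/s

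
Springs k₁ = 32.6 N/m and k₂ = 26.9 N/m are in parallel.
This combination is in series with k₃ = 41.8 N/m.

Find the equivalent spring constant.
k₁₂ = k₁ + k₂ = 59.5 N/m (parallel)
1/k_eq = 1/k₁₂ + 1/k₃ → k_eq = 24.55 N/m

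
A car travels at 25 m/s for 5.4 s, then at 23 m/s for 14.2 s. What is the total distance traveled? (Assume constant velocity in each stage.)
d₁ = v₁t₁ = 25 × 5.4 = 135 m
d₂ = v₂t₂ = 23 × 14.2 = 326.6 m
d_total = 135 + 326.6 = 461.6 m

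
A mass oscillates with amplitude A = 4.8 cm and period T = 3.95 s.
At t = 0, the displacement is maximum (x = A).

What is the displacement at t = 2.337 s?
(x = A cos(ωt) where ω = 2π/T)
ω = 2π/T = 2π/3.95 = 1.591 rad/s
x = A cos(ωt) = 4.8×cos(1.591×2.337) = -4.026 cm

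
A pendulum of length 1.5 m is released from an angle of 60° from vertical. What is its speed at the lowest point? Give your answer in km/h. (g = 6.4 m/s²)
h = L(1 − cosθ) = 1.5×(1 − cos60°) = 0.75 m
v = √(2gh) = √(2×6.4×0.75) = 3.098 m/s = 11.15 km/h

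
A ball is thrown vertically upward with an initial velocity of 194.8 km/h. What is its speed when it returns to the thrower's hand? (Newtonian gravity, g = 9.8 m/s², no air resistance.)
By conservation of energy, the ball returns at the same speed = 194.8 km/h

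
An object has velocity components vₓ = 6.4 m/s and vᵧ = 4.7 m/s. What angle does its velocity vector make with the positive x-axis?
θ = arctan(vᵧ/vₓ) = arctan(4.7/6.4) = 36.29°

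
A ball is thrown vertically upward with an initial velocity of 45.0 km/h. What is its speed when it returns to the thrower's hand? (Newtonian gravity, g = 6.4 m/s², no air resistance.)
By conservation of energy, the ball returns at the same speed = 45.0 km/h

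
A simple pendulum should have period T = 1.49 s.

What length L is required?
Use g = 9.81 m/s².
T = 2π√(L/g) → L = g(T/2π)² = 9.81×(1.49/2π)² = 0.5517 m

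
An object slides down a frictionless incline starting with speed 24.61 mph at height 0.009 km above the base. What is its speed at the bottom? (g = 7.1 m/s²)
½mv₀² + mgh = ½mv² → v = √(v₀² + 2gh) = √(11² + 2×7.1×9) = 15.77 m/s = 35.29 mph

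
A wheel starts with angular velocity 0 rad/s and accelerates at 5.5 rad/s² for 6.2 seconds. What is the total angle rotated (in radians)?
θ = ω₀t + ½αt² = 0×6.2 + ½×5.5×6.2² = 105.71 rad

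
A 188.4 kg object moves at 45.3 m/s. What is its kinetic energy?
KE = ½mv² = ½×188.4×45.3² = 193306.9 J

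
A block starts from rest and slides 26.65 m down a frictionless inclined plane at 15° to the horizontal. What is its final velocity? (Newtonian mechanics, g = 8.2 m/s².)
a = g sin(θ) = 8.2 × sin(15°) = 2.12 m/s²
v = √(2ad) = √(2 × 2.12 × 26.65) = 10.64 m/s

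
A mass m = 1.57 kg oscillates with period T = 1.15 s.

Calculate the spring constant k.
T = 2π√(m/k) → k = m(2π/T)² = 1.57×(2π/1.15)² = 46.87 N/m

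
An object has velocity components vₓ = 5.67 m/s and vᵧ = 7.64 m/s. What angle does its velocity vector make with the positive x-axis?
θ = arctan(vᵧ/vₓ) = arctan(7.64/5.67) = 53.42°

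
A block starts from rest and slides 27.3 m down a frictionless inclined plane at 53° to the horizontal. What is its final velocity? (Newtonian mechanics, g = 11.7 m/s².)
a = g sin(θ) = 11.7 × sin(53°) = 9.34 m/s²
v = √(2ad) = √(2 × 9.34 × 27.3) = 22.59 m/s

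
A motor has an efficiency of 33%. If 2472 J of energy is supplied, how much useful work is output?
W_out = η × W_in = 0.33 × 2472 = 815.76 J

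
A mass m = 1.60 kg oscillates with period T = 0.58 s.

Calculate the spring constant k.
T = 2π√(m/k) → k = m(2π/T)² = 1.6×(2π/0.58)² = 187.8 N/m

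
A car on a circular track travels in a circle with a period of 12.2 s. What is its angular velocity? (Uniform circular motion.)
ω = 2π/T = 2π/12.2 = 0.515 rad/s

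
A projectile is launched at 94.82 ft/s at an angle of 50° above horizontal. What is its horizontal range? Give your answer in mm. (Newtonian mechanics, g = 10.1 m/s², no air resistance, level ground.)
R = v₀² sin(2θ) / g (with unit conversion) = 81440.0 mm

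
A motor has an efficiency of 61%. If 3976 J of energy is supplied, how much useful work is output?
W_out = η × W_in = 0.61 × 3976 = 2425.4 J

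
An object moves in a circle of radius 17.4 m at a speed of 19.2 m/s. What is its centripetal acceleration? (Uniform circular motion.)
a_c = v²/r = 19.2²/17.4 = 368.64/17.4 = 21.19 m/s²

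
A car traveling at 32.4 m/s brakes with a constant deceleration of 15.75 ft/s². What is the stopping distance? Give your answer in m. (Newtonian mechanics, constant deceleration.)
d = v₀² / (2a) (with unit conversion) = 109.3 m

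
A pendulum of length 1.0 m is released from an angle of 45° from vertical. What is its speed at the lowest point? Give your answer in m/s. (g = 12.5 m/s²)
h = L(1 − cosθ) = 1.0×(1 − cos45°) = 0.2929 m
v = √(2gh) = √(2×12.5×0.2929) = 2.706 m/s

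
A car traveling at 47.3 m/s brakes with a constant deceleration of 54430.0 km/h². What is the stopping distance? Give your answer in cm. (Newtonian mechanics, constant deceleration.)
d = v₀² / (2a) (with unit conversion) = 26640.0 cm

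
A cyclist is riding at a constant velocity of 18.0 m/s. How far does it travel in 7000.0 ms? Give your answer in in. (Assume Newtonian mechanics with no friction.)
d = vt (with unit conversion) = 4961.0 in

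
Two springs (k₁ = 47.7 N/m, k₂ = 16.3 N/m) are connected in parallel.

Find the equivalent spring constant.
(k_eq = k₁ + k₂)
k_eq = k₁ + k₂ = 47.7 + 16.3 = 64 N/m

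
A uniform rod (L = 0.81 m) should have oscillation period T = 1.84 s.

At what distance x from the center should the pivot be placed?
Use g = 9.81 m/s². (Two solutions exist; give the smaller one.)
T = 2π√((L²/12 + x²)/(gx)). Let c = T²g/(4π²) = 0.8413.
x² − cx + L²/12 = 0 → x = (c − √(c² − L²/3))/2 = 0.07098 m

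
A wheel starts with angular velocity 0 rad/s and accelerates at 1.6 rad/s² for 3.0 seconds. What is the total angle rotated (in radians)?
θ = ω₀t + ½αt² = 0×3.0 + ½×1.6×3.0² = 7.2 rad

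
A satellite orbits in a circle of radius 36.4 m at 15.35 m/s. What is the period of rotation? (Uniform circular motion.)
T = 2πr/v = 2π×36.4/15.35 = 14.9 s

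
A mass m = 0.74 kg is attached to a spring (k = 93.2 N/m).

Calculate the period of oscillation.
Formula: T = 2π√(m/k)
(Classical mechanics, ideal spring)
T = 2π√(m/k) = 2π√(0.74/93.2) = 0.5599 s; f = 1/T = 1.786 Hz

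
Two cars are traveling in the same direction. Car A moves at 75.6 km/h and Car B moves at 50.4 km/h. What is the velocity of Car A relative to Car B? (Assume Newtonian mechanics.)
v_rel = v_A - v_B = 75.6 - 50.4 = 25.2 km/h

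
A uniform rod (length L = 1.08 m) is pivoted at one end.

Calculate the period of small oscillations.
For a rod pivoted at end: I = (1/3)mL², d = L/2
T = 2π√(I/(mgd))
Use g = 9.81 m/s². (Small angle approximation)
I/m = (1/3)L² = 0.3888 m²; d = L/2 = 0.54 m
T = 2π√(I/(mgd)) = 2π√(0.3888/(9.81×0.54)) = 1.702 s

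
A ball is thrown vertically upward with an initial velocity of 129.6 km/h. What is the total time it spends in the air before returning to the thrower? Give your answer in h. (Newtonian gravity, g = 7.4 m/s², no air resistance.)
t_total = 2v₀/g (with unit conversion) = 0.002703 h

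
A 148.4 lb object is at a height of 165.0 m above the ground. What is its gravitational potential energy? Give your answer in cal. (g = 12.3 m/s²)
PE = mgh = 67.31 kg × 12.3 m/s² × 165 m = 1.366e+05 J = 32650.0 cal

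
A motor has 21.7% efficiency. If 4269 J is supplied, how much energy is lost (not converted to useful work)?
W_out = η × W_in = 0.217×4269 = 926.37 J
W_lost = W_in − W_out = 4269 − 926.37 = 3342.6 J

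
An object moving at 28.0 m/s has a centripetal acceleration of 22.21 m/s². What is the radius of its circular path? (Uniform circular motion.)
r = v²/a_c = 28.0²/22.21 = 35.3 m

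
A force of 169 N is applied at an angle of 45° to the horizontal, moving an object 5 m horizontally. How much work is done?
W = Fd cosθ = 169×5×cos(45°) = 597.51 J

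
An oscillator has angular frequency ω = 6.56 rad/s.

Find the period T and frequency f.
T = 2π/ω = 2π/6.56 = 0.9578 s; f = ω/2π = 1.044 Hz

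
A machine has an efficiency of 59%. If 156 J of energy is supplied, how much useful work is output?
W_out = η × W_in = 0.59 × 156 = 92.04 J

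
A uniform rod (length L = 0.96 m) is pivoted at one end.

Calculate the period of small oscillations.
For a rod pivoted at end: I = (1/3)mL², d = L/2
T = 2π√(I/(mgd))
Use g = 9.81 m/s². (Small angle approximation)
I/m = (1/3)L² = 0.3072 m²; d = L/2 = 0.48 m
T = 2π√(I/(mgd)) = 2π√(0.3072/(9.81×0.48)) = 1.605 s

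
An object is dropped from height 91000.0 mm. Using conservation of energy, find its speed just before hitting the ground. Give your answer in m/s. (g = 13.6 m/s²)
mgh = ½mv² → v = √(2gh) = √(2×13.6×91) = 49.75 m/s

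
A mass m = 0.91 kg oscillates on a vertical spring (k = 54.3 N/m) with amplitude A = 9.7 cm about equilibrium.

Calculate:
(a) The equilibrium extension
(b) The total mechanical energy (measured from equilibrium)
x_eq = mg/k = 0.91×9.81/54.3 = 0.1644 m = 16.44 cm
E = ½kA² = ½×54.3×(0.097)² = 0.2555 J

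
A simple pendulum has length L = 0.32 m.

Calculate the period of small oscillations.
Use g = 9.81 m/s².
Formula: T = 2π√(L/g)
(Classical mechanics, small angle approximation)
T = 2π√(L/g) = 2π√(0.32/9.81) = 1.135 s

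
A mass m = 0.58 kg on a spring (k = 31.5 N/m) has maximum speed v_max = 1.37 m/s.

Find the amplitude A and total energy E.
½mv²_max = ½kA² → A = v_max√(m/k) = 1.37×√(0.58/31.5) = 0.1859 m = 18.59 cm
E = ½mv²_max = ½×0.58×1.37² = 0.5443 J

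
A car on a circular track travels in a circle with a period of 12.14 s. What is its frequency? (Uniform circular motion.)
f = 1/T = 1/12.14 = 0.0824 Hz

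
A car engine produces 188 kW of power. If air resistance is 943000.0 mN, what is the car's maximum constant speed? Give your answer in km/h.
P = Fv → v = P/F = 188000 W / 943 N = 199.4 m/s = 717.7 km/h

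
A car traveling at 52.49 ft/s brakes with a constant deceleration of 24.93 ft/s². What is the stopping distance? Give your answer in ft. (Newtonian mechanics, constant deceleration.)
d = v₀² / (2a) (with unit conversion) = 55.26 ft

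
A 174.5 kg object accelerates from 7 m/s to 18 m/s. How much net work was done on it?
W_net = ΔKE = ½m(v₂² − v₁²) = ½×174.5×(18² − 7²) = 23993.75 J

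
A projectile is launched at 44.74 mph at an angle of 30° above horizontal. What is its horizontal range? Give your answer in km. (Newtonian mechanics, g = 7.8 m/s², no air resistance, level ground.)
R = v₀² sin(2θ) / g (with unit conversion) = 0.04441 km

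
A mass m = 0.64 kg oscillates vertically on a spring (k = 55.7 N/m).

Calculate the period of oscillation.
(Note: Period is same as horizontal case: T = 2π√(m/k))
T = 2π√(m/k) = 2π√(0.64/55.7) = 0.6735 s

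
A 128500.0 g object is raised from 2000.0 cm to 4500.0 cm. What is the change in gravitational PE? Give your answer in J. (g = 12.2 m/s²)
ΔPE = mg(h₂ − h₁) = 128.5 kg × 12.2 m/s² × (45 − 20) m = 3.919e+04 J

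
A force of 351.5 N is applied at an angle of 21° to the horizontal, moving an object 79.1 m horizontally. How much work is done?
W = Fd cosθ = 351.5×79.1×cos(21°) = 25957.0 J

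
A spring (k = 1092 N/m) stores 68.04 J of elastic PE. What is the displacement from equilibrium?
PE = ½kx² → x = √(2PE/k) = √(2×68.04/1092) = 0.353 m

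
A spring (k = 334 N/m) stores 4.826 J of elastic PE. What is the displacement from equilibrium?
PE = ½kx² → x = √(2PE/k) = √(2×4.826/334) = 0.17 m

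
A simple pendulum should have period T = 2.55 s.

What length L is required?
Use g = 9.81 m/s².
T = 2π√(L/g) → L = g(T/2π)² = 9.81×(2.55/2π)² = 1.616 m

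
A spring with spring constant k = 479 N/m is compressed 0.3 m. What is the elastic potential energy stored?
PE = ½kx² = ½×479×0.3² = 21.55 J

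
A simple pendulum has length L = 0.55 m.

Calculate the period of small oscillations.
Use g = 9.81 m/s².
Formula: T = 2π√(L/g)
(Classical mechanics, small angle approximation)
T = 2π√(L/g) = 2π√(0.55/9.81) = 1.488 s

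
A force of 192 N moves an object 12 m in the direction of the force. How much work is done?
W = Fd = 192×12 = 2304.0 J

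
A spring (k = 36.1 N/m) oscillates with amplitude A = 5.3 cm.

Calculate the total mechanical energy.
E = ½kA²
E = ½kA² = ½×36.1×(0.053)² = 0.0507 J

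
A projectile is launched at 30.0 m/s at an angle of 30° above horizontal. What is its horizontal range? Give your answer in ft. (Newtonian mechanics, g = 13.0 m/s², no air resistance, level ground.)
R = v₀² sin(2θ) / g (with unit conversion) = 196.7 ft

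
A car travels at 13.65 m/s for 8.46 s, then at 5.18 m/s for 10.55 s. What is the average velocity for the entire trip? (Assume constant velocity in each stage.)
d₁ = v₁t₁ = 13.65 × 8.46 = 115.479 m
d₂ = v₂t₂ = 5.18 × 10.55 = 54.649 m
d_total = 170.13 m, t_total = 19.01 s
v_avg = d_total/t_total = 170.13/19.01 = 8.95 m/s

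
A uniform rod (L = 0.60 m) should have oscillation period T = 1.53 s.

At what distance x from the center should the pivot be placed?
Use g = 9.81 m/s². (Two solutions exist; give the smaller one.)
T = 2π√((L²/12 + x²)/(gx)). Let c = T²g/(4π²) = 0.5817.
x² − cx + L²/12 = 0 → x = (c − √(c² − L²/3))/2 = 0.0572 m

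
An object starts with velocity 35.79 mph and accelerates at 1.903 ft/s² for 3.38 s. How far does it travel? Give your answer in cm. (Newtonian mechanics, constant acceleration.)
d = v₀t + ½at² (with unit conversion) = 5739.0 cm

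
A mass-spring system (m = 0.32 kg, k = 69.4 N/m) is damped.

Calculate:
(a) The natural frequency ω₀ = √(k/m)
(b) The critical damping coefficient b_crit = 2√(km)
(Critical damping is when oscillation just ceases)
ω₀ = √(k/m) = √(69.4/0.32) = 14.73 rad/s
b_crit = 2√(km) = 2√(69.4×0.32) = 9.425 kg/s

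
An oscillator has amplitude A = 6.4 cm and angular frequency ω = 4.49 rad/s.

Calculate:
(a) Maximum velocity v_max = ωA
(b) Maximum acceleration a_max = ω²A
v_max = ωA = 4.49×0.064 = 0.2874 m/s
a_max = ω²A = 4.49²×0.064 = 1.29 m/s²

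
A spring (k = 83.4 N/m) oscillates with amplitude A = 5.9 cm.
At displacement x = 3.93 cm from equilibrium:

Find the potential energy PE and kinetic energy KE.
E_total = ½kA² = ½×83.4×(0.059)² = 0.1452 J
PE = ½kx² = ½×83.4×(0.0393)² = 0.06441 J
KE = E_total − PE = 0.08075 J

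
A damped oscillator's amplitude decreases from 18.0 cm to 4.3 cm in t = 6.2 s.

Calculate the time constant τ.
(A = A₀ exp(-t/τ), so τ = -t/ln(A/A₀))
A/A₀ = 4.3/18.0 = 0.2389; ln(A/A₀) = -1.432
τ = −t/ln(A/A₀) = −6.2/-1.432 = 4.33 s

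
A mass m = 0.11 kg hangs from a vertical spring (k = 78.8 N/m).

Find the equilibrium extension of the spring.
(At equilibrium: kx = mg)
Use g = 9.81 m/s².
x_eq = mg/k = 0.11×9.81/78.8 = 0.01369 m = 1.369 cm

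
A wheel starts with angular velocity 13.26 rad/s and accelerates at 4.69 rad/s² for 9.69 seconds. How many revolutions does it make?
θ = ω₀t + ½αt² = 13.26×9.69 + ½×4.69×9.69² = 348.68 rad
Revolutions = θ/(2π) = 348.68/(2π) = 55.49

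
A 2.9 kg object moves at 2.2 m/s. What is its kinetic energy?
KE = ½mv² = ½×2.9×2.2² = 7.018 J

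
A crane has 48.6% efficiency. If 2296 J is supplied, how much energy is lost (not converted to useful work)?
W_out = η × W_in = 0.486×2296 = 1115.9 J
W_lost = W_in − W_out = 2296 − 1115.9 = 1180.1 J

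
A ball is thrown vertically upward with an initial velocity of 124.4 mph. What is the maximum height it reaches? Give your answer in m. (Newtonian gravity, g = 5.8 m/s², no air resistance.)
h_max = v₀²/(2g) (with unit conversion) = 266.6 m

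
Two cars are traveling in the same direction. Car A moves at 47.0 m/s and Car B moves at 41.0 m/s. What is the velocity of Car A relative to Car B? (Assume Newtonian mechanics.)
v_rel = v_A - v_B = 47.0 - 41.0 = 6.0 m/s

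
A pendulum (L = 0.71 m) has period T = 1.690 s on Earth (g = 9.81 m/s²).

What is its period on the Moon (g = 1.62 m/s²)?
T = 2π√(L/g), so T_moon/T_earth = √(g_earth/g_moon)
T_moon = 2π√(0.71/1.62) = 4.16 s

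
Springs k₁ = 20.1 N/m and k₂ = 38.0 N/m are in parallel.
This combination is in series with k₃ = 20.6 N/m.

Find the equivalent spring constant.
k₁₂ = k₁ + k₂ = 58.1 N/m (parallel)
1/k_eq = 1/k₁₂ + 1/k₃ → k_eq = 15.21 N/m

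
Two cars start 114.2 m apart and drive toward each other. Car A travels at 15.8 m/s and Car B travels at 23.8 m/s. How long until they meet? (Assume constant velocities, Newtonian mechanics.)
Combined speed: v_combined = 15.8 + 23.8 = 39.6 m/s
Time to meet: t = d/39.6 = 114.2/39.6 = 2.88 s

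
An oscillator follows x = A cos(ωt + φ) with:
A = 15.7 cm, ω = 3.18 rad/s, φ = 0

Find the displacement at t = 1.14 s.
x = A cos(ωt + φ) = 15.7×cos(3.18×1.14 + 0) = -13.9 cm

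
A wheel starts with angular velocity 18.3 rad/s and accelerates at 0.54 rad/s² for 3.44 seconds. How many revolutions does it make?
θ = ω₀t + ½αt² = 18.3×3.44 + ½×0.54×3.44² = 66.15 rad
Revolutions = θ/(2π) = 66.15/(2π) = 10.53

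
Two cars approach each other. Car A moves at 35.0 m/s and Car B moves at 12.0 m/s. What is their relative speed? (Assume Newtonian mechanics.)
v_rel = v_A + v_B = 35.0 + 12.0 = 47.0 m/s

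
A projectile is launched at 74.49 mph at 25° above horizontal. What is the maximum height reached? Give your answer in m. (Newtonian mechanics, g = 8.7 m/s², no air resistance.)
H = v₀²sin²(θ)/(2g) (with unit conversion) = 11.38 m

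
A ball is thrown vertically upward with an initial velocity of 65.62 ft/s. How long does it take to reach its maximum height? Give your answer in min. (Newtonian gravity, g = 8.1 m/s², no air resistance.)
t_up = v₀/g (with unit conversion) = 0.04115 min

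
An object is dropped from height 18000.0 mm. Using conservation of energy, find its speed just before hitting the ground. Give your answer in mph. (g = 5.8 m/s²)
mgh = ½mv² → v = √(2gh) = √(2×5.8×18) = 14.45 m/s = 32.32 mph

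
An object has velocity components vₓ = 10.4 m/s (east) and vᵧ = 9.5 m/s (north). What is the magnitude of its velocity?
|v| = √(vₓ² + vᵧ²) = √(10.4² + 9.5²) = √(198.41) = 14.09 m/s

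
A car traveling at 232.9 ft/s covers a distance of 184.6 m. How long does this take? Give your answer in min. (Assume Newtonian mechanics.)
t = d/v (with unit conversion) = 0.04334 min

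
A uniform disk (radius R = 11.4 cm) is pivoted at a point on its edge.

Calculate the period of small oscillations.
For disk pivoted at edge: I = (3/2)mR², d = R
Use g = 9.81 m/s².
I/m = (3/2)R² = 0.01949 m²; d = R = 0.114 m
T = 2π√((3/2)R²/(gR)) = 2π√(3R/(2g)) = 0.8296 s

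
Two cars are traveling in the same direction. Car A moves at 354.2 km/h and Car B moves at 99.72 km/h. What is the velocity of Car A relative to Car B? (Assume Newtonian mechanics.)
v_rel = v_A - v_B = 354.2 - 99.72 = 254.5 km/h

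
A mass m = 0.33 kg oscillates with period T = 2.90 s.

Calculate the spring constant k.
T = 2π√(m/k) → k = m(2π/T)² = 0.33×(2π/2.9)² = 1.549 N/m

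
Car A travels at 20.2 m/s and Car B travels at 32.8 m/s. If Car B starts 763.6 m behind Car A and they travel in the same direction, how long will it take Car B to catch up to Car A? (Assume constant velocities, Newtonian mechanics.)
Relative speed: v_rel = 32.8 - 20.2 = 12.6 m/s
Time to catch: t = d₀/v_rel = 763.6/12.6 = 60.6 s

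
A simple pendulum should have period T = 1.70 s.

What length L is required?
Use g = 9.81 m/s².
T = 2π√(L/g) → L = g(T/2π)² = 9.81×(1.7/2π)² = 0.7181 m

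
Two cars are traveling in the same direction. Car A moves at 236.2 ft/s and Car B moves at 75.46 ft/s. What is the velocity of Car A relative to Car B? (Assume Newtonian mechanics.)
v_rel = v_A - v_B = 236.2 - 75.46 = 160.7 ft/s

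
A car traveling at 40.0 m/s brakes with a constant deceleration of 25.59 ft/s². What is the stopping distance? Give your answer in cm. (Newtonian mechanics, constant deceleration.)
d = v₀² / (2a) (with unit conversion) = 10260.0 cm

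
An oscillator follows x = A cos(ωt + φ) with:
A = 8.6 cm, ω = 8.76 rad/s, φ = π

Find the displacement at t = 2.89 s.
x = A cos(ωt + φ) = 8.6×cos(8.76×2.89 + π) = -8.455 cm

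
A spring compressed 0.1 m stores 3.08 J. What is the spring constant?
PE = ½kx² → k = 2PE/x² = 2×3.08/0.1² = 616.0 N/m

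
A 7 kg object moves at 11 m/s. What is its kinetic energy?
KE = ½mv² = ½×7×11² = 423.5 J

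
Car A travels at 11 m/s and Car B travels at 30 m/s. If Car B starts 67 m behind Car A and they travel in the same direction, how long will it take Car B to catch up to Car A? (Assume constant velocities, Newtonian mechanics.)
Relative speed: v_rel = 30 - 11 = 19 m/s
Time to catch: t = d₀/v_rel = 67/19 = 3.53 s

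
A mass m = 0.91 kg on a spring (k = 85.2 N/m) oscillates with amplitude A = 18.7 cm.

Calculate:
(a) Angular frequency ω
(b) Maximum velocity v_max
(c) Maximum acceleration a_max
ω = √(k/m) = √(85.2/0.91) = 9.676 rad/s
v_max = ωA = 9.676×0.187 = 1.809 m/s
a_max = ω²A = 9.676²×0.187 = 17.51 m/s²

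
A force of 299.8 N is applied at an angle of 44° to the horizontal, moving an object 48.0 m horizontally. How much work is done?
W = Fd cosθ = 299.8×48.0×cos(44°) = 10352.0 J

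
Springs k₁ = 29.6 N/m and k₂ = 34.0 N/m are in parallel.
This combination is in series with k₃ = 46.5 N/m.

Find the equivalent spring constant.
k₁₂ = k₁ + k₂ = 63.6 N/m (parallel)
1/k_eq = 1/k₁₂ + 1/k₃ → k_eq = 26.86 N/m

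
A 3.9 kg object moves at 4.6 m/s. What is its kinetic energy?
KE = ½mv² = ½×3.9×4.6² = 41.262 J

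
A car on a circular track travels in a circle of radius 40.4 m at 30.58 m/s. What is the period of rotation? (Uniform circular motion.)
T = 2πr/v = 2π×40.4/30.58 = 8.3 s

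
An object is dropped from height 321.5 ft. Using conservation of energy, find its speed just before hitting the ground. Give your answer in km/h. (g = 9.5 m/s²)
mgh = ½mv² → v = √(2gh) = √(2×9.5×97.99) = 43.15 m/s = 155.3 km/h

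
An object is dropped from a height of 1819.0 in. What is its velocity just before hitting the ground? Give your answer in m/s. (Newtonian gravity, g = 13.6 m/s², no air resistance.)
v = √(2gh) (with unit conversion) = 35.45 m/s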